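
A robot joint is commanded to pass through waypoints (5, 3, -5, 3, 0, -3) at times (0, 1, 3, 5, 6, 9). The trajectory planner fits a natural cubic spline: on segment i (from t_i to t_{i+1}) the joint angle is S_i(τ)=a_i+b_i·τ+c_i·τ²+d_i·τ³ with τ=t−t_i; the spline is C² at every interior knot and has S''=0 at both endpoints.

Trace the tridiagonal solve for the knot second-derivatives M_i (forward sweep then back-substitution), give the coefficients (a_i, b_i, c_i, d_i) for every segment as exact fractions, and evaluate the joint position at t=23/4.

Δ: Δ0=-2, Δ1=-4, Δ2=4, Δ3=-3, Δ4=-1
row 1: diag=6, rhs=-12; c'=1/3, d'=-2
row 2: denom=8−2·1/3=22/3; d'=(48−2·-2)/(22/3)=78/11
row 3: denom=6−2·3/11=60/11; d'=(-42−2·78/11)/(60/11)=-103/10
row 4: denom=8−1·11/60=469/60; d'=(12−1·-103/10)/(469/60)=1338/469
back: M4=1338/469
back: M3=-103/10−11/60·1338/469=-5076/469
back: M2=78/11−3/11·-5076/469=4710/469
back: M1=-2−1/3·4710/469=-2508/469
M: M0=0, M1=-2508/469, M2=4710/469, M3=-5076/469, M4=1338/469, M5=0
seg 0: a=5, c=M0/2=0, d=(M1−M0)/(6·1)=-418/469, b=Δ0−h0·(2M0+M1)/6=-520/469
seg 1: a=3, c=M1/2=-1254/469, d=(M2−M1)/(6·2)=1203/938, b=Δ1−h1·(2M1+M2)/6=-1774/469
seg 2: a=-5, c=M2/2=2355/469, d=(M3−M2)/(6·2)=-233/134, b=Δ2−h2·(2M2+M3)/6=428/469
seg 3: a=3, c=M3/2=-2538/469, d=(M4−M3)/(6·1)=1069/469, b=Δ3−h3·(2M3+M4)/6=62/469
seg 4: a=0, c=M4/2=669/469, d=(M5−M4)/(6·3)=-223/1407, b=Δ4−h4·(2M4+M5)/6=-1807/469
t_q=23/4 → seg 3, τ=3/4; S=3+62/469·τ+-2538/469·τ²+1069/469·τ³=30519/30016

  seg 0: a=5 b=-520/469 c=0 d=-418/469
  seg 1: a=3 b=-1774/469 c=-1254/469 d=1203/938
  seg 2: a=-5 b=428/469 c=2355/469 d=-233/134
  seg 3: a=3 b=62/469 c=-2538/469 d=1069/469
  seg 4: a=0 b=-1807/469 c=669/469 d=-223/1407
S(23/4) = 30519/30016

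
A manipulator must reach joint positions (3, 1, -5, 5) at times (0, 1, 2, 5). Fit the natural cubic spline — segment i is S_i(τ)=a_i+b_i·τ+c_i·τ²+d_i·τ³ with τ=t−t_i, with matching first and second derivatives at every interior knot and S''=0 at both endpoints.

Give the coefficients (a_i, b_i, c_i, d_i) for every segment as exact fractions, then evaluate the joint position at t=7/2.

Δ: Δ0=-2, Δ1=-6, Δ2=10/3
row 1: diag=4, rhs=-24; c'=1/4, d'=-6
row 2: denom=8−1·1/4=31/4; d'=(56−1·-6)/(31/4)=8
back: M2=8
back: M1=-6−1/4·8=-8
M: M0=0, M1=-8, M2=8, M3=0
seg 0: a=3, c=M0/2=0, d=(M1−M0)/(6·1)=-4/3, b=Δ0−h0·(2M0+M1)/6=-2/3
seg 1: a=1, c=M1/2=-4, d=(M2−M1)/(6·1)=8/3, b=Δ1−h1·(2M1+M2)/6=-14/3
seg 2: a=-5, c=M2/2=4, d=(M3−M2)/(6·3)=-4/9, b=Δ2−h2·(2M2+M3)/6=-14/3
t_q=7/2 → seg 2, τ=3/2; S=-5+-14/3·τ+4·τ²+-4/9·τ³=-9/2

  seg 0: a=3 b=-2/3 c=0 d=-4/3
  seg 1: a=1 b=-14/3 c=-4 d=8/3
  seg 2: a=-5 b=-14/3 c=4 d=-4/9
S(7/2) = -9/2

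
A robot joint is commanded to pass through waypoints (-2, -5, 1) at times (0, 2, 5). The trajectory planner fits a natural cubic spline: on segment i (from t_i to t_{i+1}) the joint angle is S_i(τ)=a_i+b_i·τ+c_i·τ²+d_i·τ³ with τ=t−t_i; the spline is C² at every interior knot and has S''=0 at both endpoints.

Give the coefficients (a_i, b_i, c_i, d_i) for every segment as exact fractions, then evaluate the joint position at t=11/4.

  seg 0: a=-2 b=-11/5 c=0 d=7/40
  seg 1: a=-5 b=-1/10 c=21/20 d=-7/60
S(11/4) = -5803/1280

Δ: Δ0=-3/2, Δ1=2
row 1: diag=10, rhs=21; c'=3/10, d'=21/10
back: M1=21/10
M: M0=0, M1=21/10, M2=0
seg 0: a=-2, c=M0/2=0, d=(M1−M0)/(6·2)=7/40, b=Δ0−h0·(2M0+M1)/6=-11/5
seg 1: a=-5, c=M1/2=21/20, d=(M2−M1)/(6·3)=-7/60, b=Δ1−h1·(2M1+M2)/6=-1/10
t_q=11/4 → seg 1, τ=3/4; S=-5+-1/10·τ+21/20·τ²+-7/60·τ³=-5803/1280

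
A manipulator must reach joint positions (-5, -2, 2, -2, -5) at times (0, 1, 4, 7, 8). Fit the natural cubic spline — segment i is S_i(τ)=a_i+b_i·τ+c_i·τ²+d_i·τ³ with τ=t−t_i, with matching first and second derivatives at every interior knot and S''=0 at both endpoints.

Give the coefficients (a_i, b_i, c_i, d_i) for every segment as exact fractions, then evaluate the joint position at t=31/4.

Δ: Δ0=3, Δ1=4/3, Δ2=-4/3, Δ3=-3
row 1: diag=8, rhs=-10; c'=3/8, d'=-5/4
row 2: denom=12−3·3/8=87/8; d'=(-16−3·-5/4)/(87/8)=-98/87
row 3: denom=8−3·8/29=208/29; d'=(-10−3·-98/87)/(208/29)=-12/13
back: M3=-12/13
back: M2=-98/87−8/29·-12/13=-34/39
back: M1=-5/4−3/8·-34/39=-12/13
M: M0=0, M1=-12/13, M2=-34/39, M3=-12/13, M4=0
seg 0: a=-5, c=M0/2=0, d=(M1−M0)/(6·1)=-2/13, b=Δ0−h0·(2M0+M1)/6=41/13
seg 1: a=-2, c=M1/2=-6/13, d=(M2−M1)/(6·3)=1/351, b=Δ1−h1·(2M1+M2)/6=35/13
seg 2: a=2, c=M2/2=-17/39, d=(M3−M2)/(6·3)=-1/351, b=Δ2−h2·(2M2+M3)/6=0
seg 3: a=-2, c=M3/2=-6/13, d=(M4−M3)/(6·1)=2/13, b=Δ3−h3·(2M3+M4)/6=-35/13
t_q=31/4 → seg 3, τ=3/4; S=-2+-35/13·τ+-6/13·τ²+2/13·τ³=-1753/416

  seg 0: a=-5 b=41/13 c=0 d=-2/13
  seg 1: a=-2 b=35/13 c=-6/13 d=1/351
  seg 2: a=2 b=0 c=-17/39 d=-1/351
  seg 3: a=-2 b=-35/13 c=-6/13 d=2/13
S(31/4) = -1753/416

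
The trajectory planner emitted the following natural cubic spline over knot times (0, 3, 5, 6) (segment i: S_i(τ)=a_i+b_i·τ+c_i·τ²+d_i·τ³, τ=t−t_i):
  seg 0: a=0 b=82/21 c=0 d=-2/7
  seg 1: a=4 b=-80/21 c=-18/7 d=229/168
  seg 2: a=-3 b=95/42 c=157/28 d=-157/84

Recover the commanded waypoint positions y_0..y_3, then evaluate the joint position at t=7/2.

y_0=0 y_1=4 y_2=-3 y_3=3
S(7/2) = 727/448

y_0 = S_0(0) = a_0 = 0
y_1 = S_1(0) = a_1 = 4
y_2 = S_2(0) = a_2 = -3
y_3 = S_2(1) = 3
t_q=7/2 is in segment 1 (τ=1/2); S_1(τ)=727/448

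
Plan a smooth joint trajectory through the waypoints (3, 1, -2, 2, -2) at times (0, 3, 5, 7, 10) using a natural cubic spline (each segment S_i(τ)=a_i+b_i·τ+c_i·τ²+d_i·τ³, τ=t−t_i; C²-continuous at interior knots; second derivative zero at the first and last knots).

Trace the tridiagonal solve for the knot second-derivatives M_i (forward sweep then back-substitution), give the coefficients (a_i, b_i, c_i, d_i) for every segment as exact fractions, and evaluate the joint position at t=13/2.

  seg 0: a=3 b=-1/18 c=0 d=-11/162
  seg 1: a=1 b=-17/9 c=-11/18 d=29/72
  seg 2: a=-2 b=1/2 c=65/36 d=-19/36
  seg 3: a=2 b=25/18 c=-49/36 d=49/324
S(13/2) = 33/32

Δ: Δ0=-2/3, Δ1=-3/2, Δ2=2, Δ3=-4/3
row 1: diag=10, rhs=-5; c'=1/5, d'=-1/2
row 2: denom=8−2·1/5=38/5; d'=(21−2·-1/2)/(38/5)=55/19
row 3: denom=10−2·5/19=180/19; d'=(-20−2·55/19)/(180/19)=-49/18
back: M3=-49/18
back: M2=55/19−5/19·-49/18=65/18
back: M1=-1/2−1/5·65/18=-11/9
M: M0=0, M1=-11/9, M2=65/18, M3=-49/18, M4=0
seg 0: a=3, c=M0/2=0, d=(M1−M0)/(6·3)=-11/162, b=Δ0−h0·(2M0+M1)/6=-1/18
seg 1: a=1, c=M1/2=-11/18, d=(M2−M1)/(6·2)=29/72, b=Δ1−h1·(2M1+M2)/6=-17/9
seg 2: a=-2, c=M2/2=65/36, d=(M3−M2)/(6·2)=-19/36, b=Δ2−h2·(2M2+M3)/6=1/2
seg 3: a=2, c=M3/2=-49/36, d=(M4−M3)/(6·3)=49/324, b=Δ3−h3·(2M3+M4)/6=25/18
t_q=13/2 → seg 2, τ=3/2; S=-2+1/2·τ+65/36·τ²+-19/36·τ³=33/32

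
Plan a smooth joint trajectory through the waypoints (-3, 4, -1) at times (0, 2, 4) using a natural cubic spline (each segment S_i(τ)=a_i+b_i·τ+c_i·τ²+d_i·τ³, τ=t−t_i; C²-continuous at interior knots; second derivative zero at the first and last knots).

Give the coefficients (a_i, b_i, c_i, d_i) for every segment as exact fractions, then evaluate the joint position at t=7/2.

  seg 0: a=-3 b=5 c=0 d=-3/8
  seg 1: a=4 b=1/2 c=-9/4 d=3/8
S(7/2) = 61/64

Δ: Δ0=7/2, Δ1=-5/2
row 1: diag=8, rhs=-36; c'=1/4, d'=-9/2
back: M1=-9/2
M: M0=0, M1=-9/2, M2=0
seg 0: a=-3, c=M0/2=0, d=(M1−M0)/(6·2)=-3/8, b=Δ0−h0·(2M0+M1)/6=5
seg 1: a=4, c=M1/2=-9/4, d=(M2−M1)/(6·2)=3/8, b=Δ1−h1·(2M1+M2)/6=1/2
t_q=7/2 → seg 1, τ=3/2; S=4+1/2·τ+-9/4·τ²+3/8·τ³=61/64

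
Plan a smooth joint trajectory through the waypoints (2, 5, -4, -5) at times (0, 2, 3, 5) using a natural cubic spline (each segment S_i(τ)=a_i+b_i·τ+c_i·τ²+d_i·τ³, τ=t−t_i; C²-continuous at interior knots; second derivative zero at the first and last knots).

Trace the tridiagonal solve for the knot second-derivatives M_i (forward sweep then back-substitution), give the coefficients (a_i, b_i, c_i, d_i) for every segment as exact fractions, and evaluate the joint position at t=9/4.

  seg 0: a=2 b=391/70 c=0 d=-143/140
  seg 1: a=5 b=-467/70 c=-429/70 d=19/5
  seg 2: a=-4 b=-527/70 c=369/70 d=-123/140
S(9/4) = 6739/2240

Δ: Δ0=3/2, Δ1=-9, Δ2=-1/2
row 1: diag=6, rhs=-63; c'=1/6, d'=-21/2
row 2: denom=6−1·1/6=35/6; d'=(51−1·-21/2)/(35/6)=369/35
back: M2=369/35
back: M1=-21/2−1/6·369/35=-429/35
M: M0=0, M1=-429/35, M2=369/35, M3=0
seg 0: a=2, c=M0/2=0, d=(M1−M0)/(6·2)=-143/140, b=Δ0−h0·(2M0+M1)/6=391/70
seg 1: a=5, c=M1/2=-429/70, d=(M2−M1)/(6·1)=19/5, b=Δ1−h1·(2M1+M2)/6=-467/70
seg 2: a=-4, c=M2/2=369/70, d=(M3−M2)/(6·2)=-123/140, b=Δ2−h2·(2M2+M3)/6=-527/70
t_q=9/4 → seg 1, τ=1/4; S=5+-467/70·τ+-429/70·τ²+19/5·τ³=6739/2240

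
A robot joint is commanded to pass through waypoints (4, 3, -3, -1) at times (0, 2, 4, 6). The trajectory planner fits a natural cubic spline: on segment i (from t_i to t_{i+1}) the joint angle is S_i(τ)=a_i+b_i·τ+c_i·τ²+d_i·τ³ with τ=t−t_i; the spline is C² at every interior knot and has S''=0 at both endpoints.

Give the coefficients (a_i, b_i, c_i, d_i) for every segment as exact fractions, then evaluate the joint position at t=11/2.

  seg 0: a=4 b=13/30 c=0 d=-7/30
  seg 1: a=3 b=-71/30 c=-7/5 d=13/24
  seg 2: a=-3 b=-22/15 c=37/20 d=-37/120
S(11/2) = -133/64

Δ: Δ0=-1/2, Δ1=-3, Δ2=1
row 1: diag=8, rhs=-15; c'=1/4, d'=-15/8
row 2: denom=8−2·1/4=15/2; d'=(24−2·-15/8)/(15/2)=37/10
back: M2=37/10
back: M1=-15/8−1/4·37/10=-14/5
M: M0=0, M1=-14/5, M2=37/10, M3=0
seg 0: a=4, c=M0/2=0, d=(M1−M0)/(6·2)=-7/30, b=Δ0−h0·(2M0+M1)/6=13/30
seg 1: a=3, c=M1/2=-7/5, d=(M2−M1)/(6·2)=13/24, b=Δ1−h1·(2M1+M2)/6=-71/30
seg 2: a=-3, c=M2/2=37/20, d=(M3−M2)/(6·2)=-37/120, b=Δ2−h2·(2M2+M3)/6=-22/15
t_q=11/2 → seg 2, τ=3/2; S=-3+-22/15·τ+37/20·τ²+-37/120·τ³=-133/64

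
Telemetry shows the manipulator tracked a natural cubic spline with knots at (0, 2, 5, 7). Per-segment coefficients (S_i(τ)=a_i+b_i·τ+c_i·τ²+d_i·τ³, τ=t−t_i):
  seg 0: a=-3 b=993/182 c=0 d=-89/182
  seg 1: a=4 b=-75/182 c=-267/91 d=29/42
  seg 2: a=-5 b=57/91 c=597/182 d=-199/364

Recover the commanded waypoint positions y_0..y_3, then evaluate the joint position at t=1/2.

y_0 = S_0(0) = a_0 = -3
y_1 = S_1(0) = a_1 = 4
y_2 = S_2(0) = a_2 = -5
y_3 = S_2(2) = 5
t_q=1/2 is in segment 0 (τ=1/2); S_0(τ)=-485/1456

y_0=-3 y_1=4 y_2=-5 y_3=5
S(1/2) = -485/1456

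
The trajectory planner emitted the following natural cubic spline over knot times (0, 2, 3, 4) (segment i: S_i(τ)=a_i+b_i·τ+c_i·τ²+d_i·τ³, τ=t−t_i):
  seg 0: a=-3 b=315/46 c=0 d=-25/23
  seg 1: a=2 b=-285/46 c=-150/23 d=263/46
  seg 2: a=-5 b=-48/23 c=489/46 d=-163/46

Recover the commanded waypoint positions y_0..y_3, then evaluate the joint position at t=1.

y_0 = S_0(0) = a_0 = -3
y_1 = S_1(0) = a_1 = 2
y_2 = S_2(0) = a_2 = -5
y_3 = S_2(1) = 0
t_q=1 is in segment 0 (τ=1); S_0(τ)=127/46

y_0=-3 y_1=2 y_2=-5 y_3=0
S(1) = 127/46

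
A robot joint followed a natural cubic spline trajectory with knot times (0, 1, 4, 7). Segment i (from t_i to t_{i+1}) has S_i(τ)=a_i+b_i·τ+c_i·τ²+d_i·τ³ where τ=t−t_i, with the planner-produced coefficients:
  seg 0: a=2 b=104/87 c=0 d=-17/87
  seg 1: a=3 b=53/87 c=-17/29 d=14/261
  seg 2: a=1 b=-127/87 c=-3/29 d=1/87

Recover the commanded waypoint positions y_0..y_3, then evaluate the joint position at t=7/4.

y_0=2 y_1=3 y_2=1 y_3=-4
S(7/4) = 2923/928

y_0 = S_0(0) = a_0 = 2
y_1 = S_1(0) = a_1 = 3
y_2 = S_2(0) = a_2 = 1
y_3 = S_2(3) = -4
t_q=7/4 is in segment 1 (τ=3/4); S_1(τ)=2923/928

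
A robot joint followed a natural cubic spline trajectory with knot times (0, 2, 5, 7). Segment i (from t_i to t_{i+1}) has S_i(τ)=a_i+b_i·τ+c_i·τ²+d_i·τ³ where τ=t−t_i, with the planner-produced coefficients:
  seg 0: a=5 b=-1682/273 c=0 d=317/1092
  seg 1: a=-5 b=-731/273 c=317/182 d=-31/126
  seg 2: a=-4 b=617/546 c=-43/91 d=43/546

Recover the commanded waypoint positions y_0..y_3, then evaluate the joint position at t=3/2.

y_0 = S_0(0) = a_0 = 5
y_1 = S_1(0) = a_1 = -5
y_2 = S_2(0) = a_2 = -4
y_3 = S_2(2) = -3
t_q=3/2 is in segment 0 (τ=3/2); S_0(τ)=-1357/416

y_0=5 y_1=-5 y_2=-4 y_3=-3
S(3/2) = -1357/416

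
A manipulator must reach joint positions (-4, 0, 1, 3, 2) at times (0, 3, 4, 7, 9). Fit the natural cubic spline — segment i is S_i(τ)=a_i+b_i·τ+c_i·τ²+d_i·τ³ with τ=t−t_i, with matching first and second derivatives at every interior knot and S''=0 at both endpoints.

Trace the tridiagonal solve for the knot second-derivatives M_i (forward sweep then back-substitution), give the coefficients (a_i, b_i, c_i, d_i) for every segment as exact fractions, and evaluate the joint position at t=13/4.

  seg 0: a=-4 b=1631/1116 c=0 d=-143/10044
  seg 1: a=0 b=601/558 c=-143/1116 d=19/372
  seg 2: a=1 b=1087/1116 c=7/279 d=-427/10044
  seg 3: a=3 b=-13/558 c=-133/372 d=133/2232
S(13/4) = 6239/23808

Δ: Δ0=4/3, Δ1=1, Δ2=2/3, Δ3=-1/2
row 1: diag=8, rhs=-2; c'=1/8, d'=-1/4
row 2: denom=8−1·1/8=63/8; d'=(-2−1·-1/4)/(63/8)=-2/9
row 3: denom=10−3·8/21=62/7; d'=(-7−3·-2/9)/(62/7)=-133/186
back: M3=-133/186
back: M2=-2/9−8/21·-133/186=14/279
back: M1=-1/4−1/8·14/279=-143/558
M: M0=0, M1=-143/558, M2=14/279, M3=-133/186, M4=0
seg 0: a=-4, c=M0/2=0, d=(M1−M0)/(6·3)=-143/10044, b=Δ0−h0·(2M0+M1)/6=1631/1116
seg 1: a=0, c=M1/2=-143/1116, d=(M2−M1)/(6·1)=19/372, b=Δ1−h1·(2M1+M2)/6=601/558
seg 2: a=1, c=M2/2=7/279, d=(M3−M2)/(6·3)=-427/10044, b=Δ2−h2·(2M2+M3)/6=1087/1116
seg 3: a=3, c=M3/2=-133/372, d=(M4−M3)/(6·2)=133/2232, b=Δ3−h3·(2M3+M4)/6=-13/558
t_q=13/4 → seg 1, τ=1/4; S=0+601/558·τ+-143/1116·τ²+19/372·τ³=6239/23808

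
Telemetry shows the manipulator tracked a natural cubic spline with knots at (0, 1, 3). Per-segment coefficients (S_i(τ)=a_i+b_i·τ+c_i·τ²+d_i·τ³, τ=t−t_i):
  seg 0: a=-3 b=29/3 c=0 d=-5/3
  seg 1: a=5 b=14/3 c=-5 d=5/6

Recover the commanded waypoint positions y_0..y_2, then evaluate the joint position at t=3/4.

y_0=-3 y_1=5 y_2=1
S(3/4) = 227/64

y_0 = S_0(0) = a_0 = -3
y_1 = S_1(0) = a_1 = 5
y_2 = S_1(2) = 1
t_q=3/4 is in segment 0 (τ=3/4); S_0(τ)=227/64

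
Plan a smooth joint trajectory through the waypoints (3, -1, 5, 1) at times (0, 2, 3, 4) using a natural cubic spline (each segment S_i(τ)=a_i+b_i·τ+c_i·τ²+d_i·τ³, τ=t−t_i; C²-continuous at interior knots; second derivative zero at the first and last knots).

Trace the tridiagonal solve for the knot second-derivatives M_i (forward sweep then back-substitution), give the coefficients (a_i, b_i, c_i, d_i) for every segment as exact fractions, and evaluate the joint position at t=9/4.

  seg 0: a=3 b=-130/23 c=0 d=21/23
  seg 1: a=-1 b=122/23 c=126/23 d=-110/23
  seg 2: a=5 b=44/23 c=-204/23 d=68/23
S(9/4) = 19/32

Δ: Δ0=-2, Δ1=6, Δ2=-4
row 1: diag=6, rhs=48; c'=1/6, d'=8
row 2: denom=4−1·1/6=23/6; d'=(-60−1·8)/(23/6)=-408/23
back: M2=-408/23
back: M1=8−1/6·-408/23=252/23
M: M0=0, M1=252/23, M2=-408/23, M3=0
seg 0: a=3, c=M0/2=0, d=(M1−M0)/(6·2)=21/23, b=Δ0−h0·(2M0+M1)/6=-130/23
seg 1: a=-1, c=M1/2=126/23, d=(M2−M1)/(6·1)=-110/23, b=Δ1−h1·(2M1+M2)/6=122/23
seg 2: a=5, c=M2/2=-204/23, d=(M3−M2)/(6·1)=68/23, b=Δ2−h2·(2M2+M3)/6=44/23
t_q=9/4 → seg 1, τ=1/4; S=-1+122/23·τ+126/23·τ²+-110/23·τ³=19/32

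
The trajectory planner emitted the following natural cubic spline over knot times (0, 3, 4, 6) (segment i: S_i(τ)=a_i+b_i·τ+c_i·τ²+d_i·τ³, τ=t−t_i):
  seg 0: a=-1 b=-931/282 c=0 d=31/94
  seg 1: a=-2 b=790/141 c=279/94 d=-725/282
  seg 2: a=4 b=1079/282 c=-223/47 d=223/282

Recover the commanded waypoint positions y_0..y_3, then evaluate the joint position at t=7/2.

y_0 = S_0(0) = a_0 = -1
y_1 = S_1(0) = a_1 = -2
y_2 = S_2(0) = a_2 = 4
y_3 = S_2(2) = -1
t_q=7/2 is in segment 1 (τ=1/2); S_1(τ)=919/752

y_0=-1 y_1=-2 y_2=4 y_3=-1
S(7/2) = 919/752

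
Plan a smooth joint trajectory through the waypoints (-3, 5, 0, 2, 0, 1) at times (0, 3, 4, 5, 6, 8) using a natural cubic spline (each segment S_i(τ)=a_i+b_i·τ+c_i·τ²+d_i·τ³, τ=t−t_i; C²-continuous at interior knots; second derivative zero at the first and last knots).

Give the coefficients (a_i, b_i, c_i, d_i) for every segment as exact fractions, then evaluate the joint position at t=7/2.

  seg 0: a=-3 b=25883/3990 c=0 d=-5081/11970
  seg 1: a=5 b=-9923/1995 c=-5081/1330 d=15139/3990
  seg 2: a=0 b=-983/798 c=5029/665 d=-17279/3990
  seg 3: a=2 b=1798/1995 c=-7221/1330 d=1441/570
  seg 4: a=0 b=-9469/3990 c=1433/665 d=-1433/3990
S(7/2) = 3089/1520

Δ: Δ0=8/3, Δ1=-5, Δ2=2, Δ3=-2, Δ4=1/2
row 1: diag=8, rhs=-46; c'=1/8, d'=-23/4
row 2: denom=4−1·1/8=31/8; d'=(42−1·-23/4)/(31/8)=382/31
row 3: denom=4−1·8/31=116/31; d'=(-24−1·382/31)/(116/31)=-563/58
row 4: denom=6−1·31/116=665/116; d'=(15−1·-563/58)/(665/116)=2866/665
back: M4=2866/665
back: M3=-563/58−31/116·2866/665=-7221/665
back: M2=382/31−8/31·-7221/665=10058/665
back: M1=-23/4−1/8·10058/665=-5081/665
M: M0=0, M1=-5081/665, M2=10058/665, M3=-7221/665, M4=2866/665, M5=0
seg 0: a=-3, c=M0/2=0, d=(M1−M0)/(6·3)=-5081/11970, b=Δ0−h0·(2M0+M1)/6=25883/3990
seg 1: a=5, c=M1/2=-5081/1330, d=(M2−M1)/(6·1)=15139/3990, b=Δ1−h1·(2M1+M2)/6=-9923/1995
seg 2: a=0, c=M2/2=5029/665, d=(M3−M2)/(6·1)=-17279/3990, b=Δ2−h2·(2M2+M3)/6=-983/798
seg 3: a=2, c=M3/2=-7221/1330, d=(M4−M3)/(6·1)=1441/570, b=Δ3−h3·(2M3+M4)/6=1798/1995
seg 4: a=0, c=M4/2=1433/665, d=(M5−M4)/(6·2)=-1433/3990, b=Δ4−h4·(2M4+M5)/6=-9469/3990
t_q=7/2 → seg 1, τ=1/2; S=5+-9923/1995·τ+-5081/1330·τ²+15139/3990·τ³=3089/1520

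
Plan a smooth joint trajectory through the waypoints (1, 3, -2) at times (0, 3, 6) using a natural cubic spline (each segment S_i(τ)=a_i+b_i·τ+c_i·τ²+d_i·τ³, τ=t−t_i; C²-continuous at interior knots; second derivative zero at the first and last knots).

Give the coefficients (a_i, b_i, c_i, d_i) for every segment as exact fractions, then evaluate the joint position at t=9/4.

Δ: Δ0=2/3, Δ1=-5/3
row 1: diag=12, rhs=-14; c'=1/4, d'=-7/6
back: M1=-7/6
M: M0=0, M1=-7/6, M2=0
seg 0: a=1, c=M0/2=0, d=(M1−M0)/(6·3)=-7/108, b=Δ0−h0·(2M0+M1)/6=5/4
seg 1: a=3, c=M1/2=-7/12, d=(M2−M1)/(6·3)=7/108, b=Δ1−h1·(2M1+M2)/6=-1/2
t_q=9/4 → seg 0, τ=9/4; S=1+5/4·τ+0·τ²+-7/108·τ³=787/256

  seg 0: a=1 b=5/4 c=0 d=-7/108
  seg 1: a=3 b=-1/2 c=-7/12 d=7/108
S(9/4) = 787/256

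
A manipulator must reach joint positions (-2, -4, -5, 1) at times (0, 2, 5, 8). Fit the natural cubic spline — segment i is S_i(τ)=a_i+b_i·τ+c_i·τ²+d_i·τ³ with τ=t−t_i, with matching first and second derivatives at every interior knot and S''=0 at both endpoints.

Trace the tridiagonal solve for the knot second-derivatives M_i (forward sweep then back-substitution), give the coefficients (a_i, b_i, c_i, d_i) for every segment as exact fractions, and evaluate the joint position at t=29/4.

  seg 0: a=-2 b=-113/111 c=0 d=1/222
  seg 1: a=-4 b=-107/111 c=1/37 d=61/999
  seg 2: a=-5 b=94/111 c=64/111 d=-64/999
S(29/4) = -67/74

Δ: Δ0=-1, Δ1=-1/3, Δ2=2
row 1: diag=10, rhs=4; c'=3/10, d'=2/5
row 2: denom=12−3·3/10=111/10; d'=(14−3·2/5)/(111/10)=128/111
back: M2=128/111
back: M1=2/5−3/10·128/111=2/37
M: M0=0, M1=2/37, M2=128/111, M3=0
seg 0: a=-2, c=M0/2=0, d=(M1−M0)/(6·2)=1/222, b=Δ0−h0·(2M0+M1)/6=-113/111
seg 1: a=-4, c=M1/2=1/37, d=(M2−M1)/(6·3)=61/999, b=Δ1−h1·(2M1+M2)/6=-107/111
seg 2: a=-5, c=M2/2=64/111, d=(M3−M2)/(6·3)=-64/999, b=Δ2−h2·(2M2+M3)/6=94/111
t_q=29/4 → seg 2, τ=9/4; S=-5+94/111·τ+64/111·τ²+-64/999·τ³=-67/74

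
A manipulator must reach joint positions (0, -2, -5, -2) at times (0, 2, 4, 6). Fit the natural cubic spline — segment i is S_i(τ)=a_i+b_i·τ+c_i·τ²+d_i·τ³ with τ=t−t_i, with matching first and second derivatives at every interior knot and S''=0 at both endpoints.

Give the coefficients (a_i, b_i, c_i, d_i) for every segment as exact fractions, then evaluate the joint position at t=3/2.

  seg 0: a=0 b=-2/3 c=0 d=-1/12
  seg 1: a=-2 b=-5/3 c=-1/2 d=7/24
  seg 2: a=-5 b=-1/6 c=5/4 d=-5/24
S(3/2) = -41/32

Δ: Δ0=-1, Δ1=-3/2, Δ2=3/2
row 1: diag=8, rhs=-3; c'=1/4, d'=-3/8
row 2: denom=8−2·1/4=15/2; d'=(18−2·-3/8)/(15/2)=5/2
back: M2=5/2
back: M1=-3/8−1/4·5/2=-1
M: M0=0, M1=-1, M2=5/2, M3=0
seg 0: a=0, c=M0/2=0, d=(M1−M0)/(6·2)=-1/12, b=Δ0−h0·(2M0+M1)/6=-2/3
seg 1: a=-2, c=M1/2=-1/2, d=(M2−M1)/(6·2)=7/24, b=Δ1−h1·(2M1+M2)/6=-5/3
seg 2: a=-5, c=M2/2=5/4, d=(M3−M2)/(6·2)=-5/24, b=Δ2−h2·(2M2+M3)/6=-1/6
t_q=3/2 → seg 0, τ=3/2; S=0+-2/3·τ+0·τ²+-1/12·τ³=-41/32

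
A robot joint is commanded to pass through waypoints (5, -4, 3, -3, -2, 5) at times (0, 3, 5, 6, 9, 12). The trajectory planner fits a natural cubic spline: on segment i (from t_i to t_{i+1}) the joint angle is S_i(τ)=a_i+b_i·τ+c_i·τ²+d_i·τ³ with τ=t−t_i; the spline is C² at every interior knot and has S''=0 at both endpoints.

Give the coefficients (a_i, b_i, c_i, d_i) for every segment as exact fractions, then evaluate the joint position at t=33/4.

  seg 0: a=5 b=-2465/396 c=0 d=1277/3564
  seg 1: a=-4 b=683/198 c=1277/396 d=-1267/792
  seg 2: a=3 b=-94/33 c=-631/99 d=29/9
  seg 3: a=-3 b=-587/99 c=326/99 d=-358/891
  seg 4: a=-2 b=295/99 c=-32/99 d=32/891
S(33/4) = -1495/352

Δ: Δ0=-3, Δ1=7/2, Δ2=-6, Δ3=1/3, Δ4=7/3
row 1: diag=10, rhs=39; c'=1/5, d'=39/10
row 2: denom=6−2·1/5=28/5; d'=(-57−2·39/10)/(28/5)=-81/7
row 3: denom=8−1·5/28=219/28; d'=(38−1·-81/7)/(219/28)=1388/219
row 4: denom=12−3·28/73=792/73; d'=(12−3·1388/219)/(792/73)=-64/99
back: M4=-64/99
back: M3=1388/219−28/73·-64/99=652/99
back: M2=-81/7−5/28·652/99=-1262/99
back: M1=39/10−1/5·-1262/99=1277/198
M: M0=0, M1=1277/198, M2=-1262/99, M3=652/99, M4=-64/99, M5=0
seg 0: a=5, c=M0/2=0, d=(M1−M0)/(6·3)=1277/3564, b=Δ0−h0·(2M0+M1)/6=-2465/396
seg 1: a=-4, c=M1/2=1277/396, d=(M2−M1)/(6·2)=-1267/792, b=Δ1−h1·(2M1+M2)/6=683/198
seg 2: a=3, c=M2/2=-631/99, d=(M3−M2)/(6·1)=29/9, b=Δ2−h2·(2M2+M3)/6=-94/33
seg 3: a=-3, c=M3/2=326/99, d=(M4−M3)/(6·3)=-358/891, b=Δ3−h3·(2M3+M4)/6=-587/99
seg 4: a=-2, c=M4/2=-32/99, d=(M5−M4)/(6·3)=32/891, b=Δ4−h4·(2M4+M5)/6=295/99
t_q=33/4 → seg 3, τ=9/4; S=-3+-587/99·τ+326/99·τ²+-358/891·τ³=-1495/352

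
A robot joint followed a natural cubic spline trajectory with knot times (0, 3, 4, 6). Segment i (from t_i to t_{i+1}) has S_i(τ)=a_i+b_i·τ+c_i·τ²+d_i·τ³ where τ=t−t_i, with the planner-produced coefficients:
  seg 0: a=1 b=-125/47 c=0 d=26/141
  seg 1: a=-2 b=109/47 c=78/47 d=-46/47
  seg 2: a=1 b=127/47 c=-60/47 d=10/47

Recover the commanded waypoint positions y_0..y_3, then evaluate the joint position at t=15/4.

y_0 = S_0(0) = a_0 = 1
y_1 = S_1(0) = a_1 = -2
y_2 = S_2(0) = a_2 = 1
y_3 = S_2(2) = 3
t_q=15/4 is in segment 1 (τ=3/4); S_1(τ)=391/1504

y_0=1 y_1=-2 y_2=1 y_3=3
S(15/4) = 391/1504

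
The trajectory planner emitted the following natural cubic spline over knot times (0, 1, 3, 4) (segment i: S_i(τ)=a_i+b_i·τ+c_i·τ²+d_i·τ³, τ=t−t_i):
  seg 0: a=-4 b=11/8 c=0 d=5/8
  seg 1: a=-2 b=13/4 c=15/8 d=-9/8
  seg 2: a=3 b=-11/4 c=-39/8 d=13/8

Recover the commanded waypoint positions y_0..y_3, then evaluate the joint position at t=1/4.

y_0=-4 y_1=-2 y_2=3 y_3=-3
S(1/4) = -1867/512

y_0 = S_0(0) = a_0 = -4
y_1 = S_1(0) = a_1 = -2
y_2 = S_2(0) = a_2 = 3
y_3 = S_2(1) = -3
t_q=1/4 is in segment 0 (τ=1/4); S_0(τ)=-1867/512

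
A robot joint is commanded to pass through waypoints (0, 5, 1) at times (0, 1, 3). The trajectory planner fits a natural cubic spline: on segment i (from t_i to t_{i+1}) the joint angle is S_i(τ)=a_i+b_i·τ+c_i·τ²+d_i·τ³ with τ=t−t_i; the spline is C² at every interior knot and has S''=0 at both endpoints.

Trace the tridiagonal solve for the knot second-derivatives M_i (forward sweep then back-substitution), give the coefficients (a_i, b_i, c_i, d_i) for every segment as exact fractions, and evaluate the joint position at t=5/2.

Δ: Δ0=5, Δ1=-2
row 1: diag=6, rhs=-42; c'=1/3, d'=-7
back: M1=-7
M: M0=0, M1=-7, M2=0
seg 0: a=0, c=M0/2=0, d=(M1−M0)/(6·1)=-7/6, b=Δ0−h0·(2M0+M1)/6=37/6
seg 1: a=5, c=M1/2=-7/2, d=(M2−M1)/(6·2)=7/12, b=Δ1−h1·(2M1+M2)/6=8/3
t_q=5/2 → seg 1, τ=3/2; S=5+8/3·τ+-7/2·τ²+7/12·τ³=99/32

  seg 0: a=0 b=37/6 c=0 d=-7/6
  seg 1: a=5 b=8/3 c=-7/2 d=7/12
S(5/2) = 99/32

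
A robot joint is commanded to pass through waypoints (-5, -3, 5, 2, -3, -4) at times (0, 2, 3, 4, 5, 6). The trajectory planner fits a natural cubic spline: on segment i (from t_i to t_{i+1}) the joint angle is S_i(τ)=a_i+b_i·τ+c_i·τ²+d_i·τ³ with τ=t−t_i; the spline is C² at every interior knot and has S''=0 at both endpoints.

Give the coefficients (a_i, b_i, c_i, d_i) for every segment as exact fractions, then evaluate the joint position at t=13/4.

Δ: Δ0=1, Δ1=8, Δ2=-3, Δ3=-5, Δ4=-1
row 1: diag=6, rhs=42; c'=1/6, d'=7
row 2: denom=4−1·1/6=23/6; d'=(-66−1·7)/(23/6)=-438/23
row 3: denom=4−1·6/23=86/23; d'=(-12−1·-438/23)/(86/23)=81/43
row 4: denom=4−1·23/86=321/86; d'=(24−1·81/43)/(321/86)=634/107
back: M4=634/107
back: M3=81/43−23/86·634/107=32/107
back: M2=-438/23−6/23·32/107=-2046/107
back: M1=7−1/6·-2046/107=1090/107
M: M0=0, M1=1090/107, M2=-2046/107, M3=32/107, M4=634/107, M5=0
seg 0: a=-5, c=M0/2=0, d=(M1−M0)/(6·2)=545/642, b=Δ0−h0·(2M0+M1)/6=-769/321
seg 1: a=-3, c=M1/2=545/107, d=(M2−M1)/(6·1)=-1568/321, b=Δ1−h1·(2M1+M2)/6=2501/321
seg 2: a=5, c=M2/2=-1023/107, d=(M3−M2)/(6·1)=1039/321, b=Δ2−h2·(2M2+M3)/6=1067/321
seg 3: a=2, c=M3/2=16/107, d=(M4−M3)/(6·1)=301/321, b=Δ3−h3·(2M3+M4)/6=-1954/321
seg 4: a=-3, c=M4/2=317/107, d=(M5−M4)/(6·1)=-317/321, b=Δ4−h4·(2M4+M5)/6=-955/321
t_q=13/4 → seg 2, τ=1/4; S=5+1067/321·τ+-1023/107·τ²+1039/321·τ³=36185/6848

  seg 0: a=-5 b=-769/321 c=0 d=545/642
  seg 1: a=-3 b=2501/321 c=545/107 d=-1568/321
  seg 2: a=5 b=1067/321 c=-1023/107 d=1039/321
  seg 3: a=2 b=-1954/321 c=16/107 d=301/321
  seg 4: a=-3 b=-955/321 c=317/107 d=-317/321
S(13/4) = 36185/6848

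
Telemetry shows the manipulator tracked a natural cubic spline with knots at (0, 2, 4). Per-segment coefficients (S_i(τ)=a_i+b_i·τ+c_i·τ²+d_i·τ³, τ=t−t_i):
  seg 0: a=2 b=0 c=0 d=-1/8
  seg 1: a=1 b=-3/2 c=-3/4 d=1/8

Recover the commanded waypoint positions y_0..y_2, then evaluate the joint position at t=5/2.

y_0=2 y_1=1 y_2=-4
S(5/2) = 5/64

y_0 = S_0(0) = a_0 = 2
y_1 = S_1(0) = a_1 = 1
y_2 = S_1(2) = -4
t_q=5/2 is in segment 1 (τ=1/2); S_1(τ)=5/64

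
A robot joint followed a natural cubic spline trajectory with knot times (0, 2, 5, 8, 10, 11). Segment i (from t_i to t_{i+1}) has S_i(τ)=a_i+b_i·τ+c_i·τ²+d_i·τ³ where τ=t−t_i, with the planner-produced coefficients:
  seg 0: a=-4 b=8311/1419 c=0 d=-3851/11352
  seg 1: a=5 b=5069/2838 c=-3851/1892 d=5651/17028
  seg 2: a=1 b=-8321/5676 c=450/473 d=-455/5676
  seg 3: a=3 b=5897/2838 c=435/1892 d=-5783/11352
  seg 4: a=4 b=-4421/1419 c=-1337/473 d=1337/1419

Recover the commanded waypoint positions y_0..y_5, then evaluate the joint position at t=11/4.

y_0 = S_0(0) = a_0 = -4
y_1 = S_1(0) = a_1 = 5
y_2 = S_2(0) = a_2 = 1
y_3 = S_3(0) = a_3 = 3
y_4 = S_4(0) = a_4 = 4
y_5 = S_4(1) = -1
t_q=11/4 is in segment 1 (τ=3/4); S_1(τ)=645965/121088

y_0=-4 y_1=5 y_2=1 y_3=3 y_4=4 y_5=-1
S(11/4) = 645965/121088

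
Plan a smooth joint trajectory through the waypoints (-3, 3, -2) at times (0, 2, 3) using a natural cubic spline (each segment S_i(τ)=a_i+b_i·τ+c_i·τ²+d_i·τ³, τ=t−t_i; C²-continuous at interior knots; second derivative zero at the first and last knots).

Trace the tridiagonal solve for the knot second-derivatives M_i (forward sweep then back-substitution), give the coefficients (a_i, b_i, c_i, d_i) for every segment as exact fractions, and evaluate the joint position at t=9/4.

  seg 0: a=-3 b=17/3 c=0 d=-2/3
  seg 1: a=3 b=-7/3 c=-4 d=4/3
S(9/4) = 35/16

Δ: Δ0=3, Δ1=-5
row 1: diag=6, rhs=-48; c'=1/6, d'=-8
back: M1=-8
M: M0=0, M1=-8, M2=0
seg 0: a=-3, c=M0/2=0, d=(M1−M0)/(6·2)=-2/3, b=Δ0−h0·(2M0+M1)/6=17/3
seg 1: a=3, c=M1/2=-4, d=(M2−M1)/(6·1)=4/3, b=Δ1−h1·(2M1+M2)/6=-7/3
t_q=9/4 → seg 1, τ=1/4; S=3+-7/3·τ+-4·τ²+4/3·τ³=35/16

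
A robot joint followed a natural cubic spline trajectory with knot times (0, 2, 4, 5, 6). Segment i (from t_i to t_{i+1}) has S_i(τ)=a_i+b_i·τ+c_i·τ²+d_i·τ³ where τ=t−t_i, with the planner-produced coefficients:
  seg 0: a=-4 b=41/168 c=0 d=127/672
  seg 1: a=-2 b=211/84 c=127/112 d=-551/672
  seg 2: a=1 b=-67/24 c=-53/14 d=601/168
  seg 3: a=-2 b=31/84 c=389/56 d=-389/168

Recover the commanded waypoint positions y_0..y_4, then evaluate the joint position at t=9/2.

y_0=-4 y_1=-2 y_2=1 y_3=-2 y_4=3
S(9/2) = -401/448

y_0 = S_0(0) = a_0 = -4
y_1 = S_1(0) = a_1 = -2
y_2 = S_2(0) = a_2 = 1
y_3 = S_3(0) = a_3 = -2
y_4 = S_3(1) = 3
t_q=9/2 is in segment 2 (τ=1/2); S_2(τ)=-401/448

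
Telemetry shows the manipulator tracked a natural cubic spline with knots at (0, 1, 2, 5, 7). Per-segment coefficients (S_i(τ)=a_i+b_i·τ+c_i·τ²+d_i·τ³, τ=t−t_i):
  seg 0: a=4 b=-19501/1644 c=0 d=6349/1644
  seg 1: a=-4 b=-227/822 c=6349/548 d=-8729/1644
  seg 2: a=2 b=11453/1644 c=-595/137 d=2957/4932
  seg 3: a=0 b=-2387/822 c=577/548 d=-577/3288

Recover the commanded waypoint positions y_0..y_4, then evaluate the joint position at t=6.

y_0 = S_0(0) = a_0 = 4
y_1 = S_1(0) = a_1 = -4
y_2 = S_2(0) = a_2 = 2
y_3 = S_3(0) = a_3 = 0
y_4 = S_3(2) = -3
t_q=6 is in segment 3 (τ=1); S_3(τ)=-2221/1096

y_0=4 y_1=-4 y_2=2 y_3=0 y_4=-3
S(6) = -2221/1096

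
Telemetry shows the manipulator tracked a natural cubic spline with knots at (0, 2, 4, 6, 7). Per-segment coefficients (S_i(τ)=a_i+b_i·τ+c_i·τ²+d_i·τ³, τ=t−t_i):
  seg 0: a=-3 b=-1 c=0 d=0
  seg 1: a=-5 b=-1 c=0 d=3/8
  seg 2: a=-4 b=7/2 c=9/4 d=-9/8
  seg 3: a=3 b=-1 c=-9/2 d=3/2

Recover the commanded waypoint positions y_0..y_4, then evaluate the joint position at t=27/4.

y_0 = S_0(0) = a_0 = -3
y_1 = S_1(0) = a_1 = -5
y_2 = S_2(0) = a_2 = -4
y_3 = S_3(0) = a_3 = 3
y_4 = S_3(1) = -1
t_q=27/4 is in segment 3 (τ=3/4); S_3(τ)=45/128

y_0=-3 y_1=-5 y_2=-4 y_3=3 y_4=-1
S(27/4) = 45/128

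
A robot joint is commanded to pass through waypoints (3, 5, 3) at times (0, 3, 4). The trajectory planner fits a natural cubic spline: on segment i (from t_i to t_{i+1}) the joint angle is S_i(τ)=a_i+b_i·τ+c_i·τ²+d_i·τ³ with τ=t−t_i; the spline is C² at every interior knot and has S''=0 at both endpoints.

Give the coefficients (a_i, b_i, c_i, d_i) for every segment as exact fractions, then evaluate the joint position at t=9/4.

Δ: Δ0=2/3, Δ1=-2
row 1: diag=8, rhs=-16; c'=1/8, d'=-2
back: M1=-2
M: M0=0, M1=-2, M2=0
seg 0: a=3, c=M0/2=0, d=(M1−M0)/(6·3)=-1/9, b=Δ0−h0·(2M0+M1)/6=5/3
seg 1: a=5, c=M1/2=-1, d=(M2−M1)/(6·1)=1/3, b=Δ1−h1·(2M1+M2)/6=-4/3
t_q=9/4 → seg 0, τ=9/4; S=3+5/3·τ+0·τ²+-1/9·τ³=351/64

  seg 0: a=3 b=5/3 c=0 d=-1/9
  seg 1: a=5 b=-4/3 c=-1 d=1/3
S(9/4) = 351/64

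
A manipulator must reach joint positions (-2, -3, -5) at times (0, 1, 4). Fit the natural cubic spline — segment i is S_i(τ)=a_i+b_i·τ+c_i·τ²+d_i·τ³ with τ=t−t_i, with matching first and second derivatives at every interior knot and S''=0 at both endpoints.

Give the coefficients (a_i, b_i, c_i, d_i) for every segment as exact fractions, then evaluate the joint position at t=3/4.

  seg 0: a=-2 b=-25/24 c=0 d=1/24
  seg 1: a=-3 b=-11/12 c=1/8 d=-1/72
S(3/4) = -1415/512

Δ: Δ0=-1, Δ1=-2/3
row 1: diag=8, rhs=2; c'=3/8, d'=1/4
back: M1=1/4
M: M0=0, M1=1/4, M2=0
seg 0: a=-2, c=M0/2=0, d=(M1−M0)/(6·1)=1/24, b=Δ0−h0·(2M0+M1)/6=-25/24
seg 1: a=-3, c=M1/2=1/8, d=(M2−M1)/(6·3)=-1/72, b=Δ1−h1·(2M1+M2)/6=-11/12
t_q=3/4 → seg 0, τ=3/4; S=-2+-25/24·τ+0·τ²+1/24·τ³=-1415/512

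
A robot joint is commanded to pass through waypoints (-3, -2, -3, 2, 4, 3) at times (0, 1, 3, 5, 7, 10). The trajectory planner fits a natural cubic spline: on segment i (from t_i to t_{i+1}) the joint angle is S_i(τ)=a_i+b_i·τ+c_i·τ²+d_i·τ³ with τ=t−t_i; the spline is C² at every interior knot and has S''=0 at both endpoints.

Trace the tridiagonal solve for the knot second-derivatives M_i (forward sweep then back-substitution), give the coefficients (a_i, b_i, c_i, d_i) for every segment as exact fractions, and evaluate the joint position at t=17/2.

Δ: Δ0=1, Δ1=-1/2, Δ2=5/2, Δ3=1, Δ4=-1/3
row 1: diag=6, rhs=-9; c'=1/3, d'=-3/2
row 2: denom=8−2·1/3=22/3; d'=(18−2·-3/2)/(22/3)=63/22
row 3: denom=8−2·3/11=82/11; d'=(-9−2·63/22)/(82/11)=-81/41
row 4: denom=10−2·11/41=388/41; d'=(-8−2·-81/41)/(388/41)=-83/194
back: M4=-83/194
back: M3=-81/41−11/41·-83/194=-361/194
back: M2=63/22−3/11·-361/194=327/97
back: M1=-3/2−1/3·327/97=-509/194
M: M0=0, M1=-509/194, M2=327/97, M3=-361/194, M4=-83/194, M5=0
seg 0: a=-3, c=M0/2=0, d=(M1−M0)/(6·1)=-509/1164, b=Δ0−h0·(2M0+M1)/6=1673/1164
seg 1: a=-2, c=M1/2=-509/388, d=(M2−M1)/(6·2)=1163/2328, b=Δ1−h1·(2M1+M2)/6=73/582
seg 2: a=-3, c=M2/2=327/194, d=(M3−M2)/(6·2)=-1015/2328, b=Δ2−h2·(2M2+M3)/6=254/291
seg 3: a=2, c=M3/2=-361/388, d=(M4−M3)/(6·2)=139/1164, b=Δ3−h3·(2M3+M4)/6=1387/582
seg 4: a=4, c=M4/2=-83/388, d=(M5−M4)/(6·3)=83/3492, b=Δ4−h4·(2M4+M5)/6=55/582
t_q=17/2 → seg 4, τ=3/2; S=4+55/582·τ+-83/388·τ²+83/3492·τ³=11611/3104

  seg 0: a=-3 b=1673/1164 c=0 d=-509/1164
  seg 1: a=-2 b=73/582 c=-509/388 d=1163/2328
  seg 2: a=-3 b=254/291 c=327/194 d=-1015/2328
  seg 3: a=2 b=1387/582 c=-361/388 d=139/1164
  seg 4: a=4 b=55/582 c=-83/388 d=83/3492
S(17/2) = 11611/3104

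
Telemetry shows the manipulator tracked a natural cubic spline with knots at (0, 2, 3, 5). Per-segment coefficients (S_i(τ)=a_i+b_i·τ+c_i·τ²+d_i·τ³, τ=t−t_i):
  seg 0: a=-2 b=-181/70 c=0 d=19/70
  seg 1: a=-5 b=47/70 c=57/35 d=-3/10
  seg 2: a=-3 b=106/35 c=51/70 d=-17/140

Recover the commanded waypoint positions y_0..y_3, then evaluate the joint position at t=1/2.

y_0 = S_0(0) = a_0 = -2
y_1 = S_1(0) = a_1 = -5
y_2 = S_2(0) = a_2 = -3
y_3 = S_2(2) = 5
t_q=1/2 is in segment 0 (τ=1/2); S_0(τ)=-365/112

y_0=-2 y_1=-5 y_2=-3 y_3=5
S(1/2) = -365/112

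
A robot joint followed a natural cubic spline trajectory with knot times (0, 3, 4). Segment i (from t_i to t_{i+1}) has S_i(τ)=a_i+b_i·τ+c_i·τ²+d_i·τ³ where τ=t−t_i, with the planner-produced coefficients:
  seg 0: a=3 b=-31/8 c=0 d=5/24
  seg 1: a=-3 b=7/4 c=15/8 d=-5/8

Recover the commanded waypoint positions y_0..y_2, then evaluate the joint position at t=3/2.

y_0 = S_0(0) = a_0 = 3
y_1 = S_1(0) = a_1 = -3
y_2 = S_1(1) = 0
t_q=3/2 is in segment 0 (τ=3/2); S_0(τ)=-135/64

y_0=3 y_1=-3 y_2=0
S(3/2) = -135/64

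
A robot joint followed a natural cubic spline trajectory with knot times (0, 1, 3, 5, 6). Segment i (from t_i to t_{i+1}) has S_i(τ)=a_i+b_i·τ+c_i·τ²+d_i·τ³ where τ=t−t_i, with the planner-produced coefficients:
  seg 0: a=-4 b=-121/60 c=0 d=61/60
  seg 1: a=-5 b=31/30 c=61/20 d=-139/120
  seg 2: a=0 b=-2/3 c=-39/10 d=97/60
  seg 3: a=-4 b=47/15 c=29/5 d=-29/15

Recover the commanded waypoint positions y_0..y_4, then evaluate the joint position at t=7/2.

y_0 = S_0(0) = a_0 = -4
y_1 = S_1(0) = a_1 = -5
y_2 = S_2(0) = a_2 = 0
y_3 = S_3(0) = a_3 = -4
y_4 = S_3(1) = 3
t_q=7/2 is in segment 2 (τ=1/2); S_2(τ)=-177/160

y_0=-4 y_1=-5 y_2=0 y_3=-4 y_4=3
S(7/2) = -177/160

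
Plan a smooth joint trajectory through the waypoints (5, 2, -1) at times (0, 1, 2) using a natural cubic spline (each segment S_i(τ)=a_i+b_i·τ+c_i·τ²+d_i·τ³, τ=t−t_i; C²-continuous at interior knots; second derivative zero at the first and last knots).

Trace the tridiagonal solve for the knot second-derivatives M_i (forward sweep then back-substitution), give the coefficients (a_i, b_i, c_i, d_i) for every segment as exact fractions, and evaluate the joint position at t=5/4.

  seg 0: a=5 b=-3 c=0 d=0
  seg 1: a=2 b=-3 c=0 d=0
S(5/4) = 5/4

Δ: Δ0=-3, Δ1=-3
row 1: diag=4, rhs=0; c'=1/4, d'=0
back: M1=0
M: M0=0, M1=0, M2=0
seg 0: a=5, c=M0/2=0, d=(M1−M0)/(6·1)=0, b=Δ0−h0·(2M0+M1)/6=-3
seg 1: a=2, c=M1/2=0, d=(M2−M1)/(6·1)=0, b=Δ1−h1·(2M1+M2)/6=-3
t_q=5/4 → seg 1, τ=1/4; S=2+-3·τ+0·τ²+0·τ³=5/4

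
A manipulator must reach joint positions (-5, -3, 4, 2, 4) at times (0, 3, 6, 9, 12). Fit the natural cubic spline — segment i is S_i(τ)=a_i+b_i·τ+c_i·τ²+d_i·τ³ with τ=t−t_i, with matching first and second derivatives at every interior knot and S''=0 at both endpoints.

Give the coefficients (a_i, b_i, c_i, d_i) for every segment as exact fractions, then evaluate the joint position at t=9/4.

Δ: Δ0=2/3, Δ1=7/3, Δ2=-2/3, Δ3=2/3
row 1: diag=12, rhs=10; c'=1/4, d'=5/6
row 2: denom=12−3·1/4=45/4; d'=(-18−3·5/6)/(45/4)=-82/45
row 3: denom=12−3·4/15=56/5; d'=(8−3·-82/45)/(56/5)=101/84
back: M3=101/84
back: M2=-82/45−4/15·101/84=-15/7
back: M1=5/6−1/4·-15/7=115/84
M: M0=0, M1=115/84, M2=-15/7, M3=101/84, M4=0
seg 0: a=-5, c=M0/2=0, d=(M1−M0)/(6·3)=115/1512, b=Δ0−h0·(2M0+M1)/6=-1/56
seg 1: a=-3, c=M1/2=115/168, d=(M2−M1)/(6·3)=-295/1512, b=Δ1−h1·(2M1+M2)/6=57/28
seg 2: a=4, c=M2/2=-15/14, d=(M3−M2)/(6·3)=281/1512, b=Δ2−h2·(2M2+M3)/6=7/8
seg 3: a=2, c=M3/2=101/168, d=(M4−M3)/(6·3)=-101/1512, b=Δ3−h3·(2M3+M4)/6=-15/28
t_q=9/4 → seg 0, τ=9/4; S=-5+-1/56·τ+0·τ²+115/1512·τ³=-2137/512

  seg 0: a=-5 b=-1/56 c=0 d=115/1512
  seg 1: a=-3 b=57/28 c=115/168 d=-295/1512
  seg 2: a=4 b=7/8 c=-15/14 d=281/1512
  seg 3: a=2 b=-15/28 c=101/168 d=-101/1512
S(9/4) = -2137/512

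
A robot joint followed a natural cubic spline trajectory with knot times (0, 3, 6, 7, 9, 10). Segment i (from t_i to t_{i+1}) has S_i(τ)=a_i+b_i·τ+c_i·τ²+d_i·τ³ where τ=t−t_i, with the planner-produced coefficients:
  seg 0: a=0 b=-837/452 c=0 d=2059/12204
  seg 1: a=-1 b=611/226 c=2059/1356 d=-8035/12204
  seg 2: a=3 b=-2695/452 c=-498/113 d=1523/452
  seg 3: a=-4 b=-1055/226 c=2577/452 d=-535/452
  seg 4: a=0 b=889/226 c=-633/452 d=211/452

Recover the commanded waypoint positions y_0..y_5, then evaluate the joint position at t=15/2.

y_0=0 y_1=-1 y_2=3 y_3=-4 y_4=0 y_5=3
S(15/2) = -18285/3616

y_0 = S_0(0) = a_0 = 0
y_1 = S_1(0) = a_1 = -1
y_2 = S_2(0) = a_2 = 3
y_3 = S_3(0) = a_3 = -4
y_4 = S_4(0) = a_4 = 0
y_5 = S_4(1) = 3
t_q=15/2 is in segment 3 (τ=1/2); S_3(τ)=-18285/3616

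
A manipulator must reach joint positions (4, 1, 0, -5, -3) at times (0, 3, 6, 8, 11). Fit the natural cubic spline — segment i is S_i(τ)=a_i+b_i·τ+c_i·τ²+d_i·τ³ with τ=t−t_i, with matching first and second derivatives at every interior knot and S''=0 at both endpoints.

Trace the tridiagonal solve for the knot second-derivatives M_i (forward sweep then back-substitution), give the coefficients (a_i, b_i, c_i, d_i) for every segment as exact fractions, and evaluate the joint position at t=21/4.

Δ: Δ0=-1, Δ1=-1/3, Δ2=-5/2, Δ3=2/3
row 1: diag=12, rhs=4; c'=1/4, d'=1/3
row 2: denom=10−3·1/4=37/4; d'=(-13−3·1/3)/(37/4)=-56/37
row 3: denom=10−2·8/37=354/37; d'=(19−2·-56/37)/(354/37)=815/354
back: M3=815/354
back: M2=-56/37−8/37·815/354=-356/177
back: M1=1/3−1/4·-356/177=148/177
M: M0=0, M1=148/177, M2=-356/177, M3=815/354, M4=0
seg 0: a=4, c=M0/2=0, d=(M1−M0)/(6·3)=74/1593, b=Δ0−h0·(2M0+M1)/6=-251/177
seg 1: a=1, c=M1/2=74/177, d=(M2−M1)/(6·3)=-28/177, b=Δ1−h1·(2M1+M2)/6=-29/177
seg 2: a=0, c=M2/2=-178/177, d=(M3−M2)/(6·2)=509/1416, b=Δ2−h2·(2M2+M3)/6=-341/177
seg 3: a=-5, c=M3/2=815/708, d=(M4−M3)/(6·3)=-815/6372, b=Δ3−h3·(2M3+M4)/6=-193/118
t_q=21/4 → seg 1, τ=9/4; S=1+-29/177·τ+74/177·τ²+-28/177·τ³=893/944

  seg 0: a=4 b=-251/177 c=0 d=74/1593
  seg 1: a=1 b=-29/177 c=74/177 d=-28/177
  seg 2: a=0 b=-341/177 c=-178/177 d=509/1416
  seg 3: a=-5 b=-193/118 c=815/708 d=-815/6372
S(21/4) = 893/944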